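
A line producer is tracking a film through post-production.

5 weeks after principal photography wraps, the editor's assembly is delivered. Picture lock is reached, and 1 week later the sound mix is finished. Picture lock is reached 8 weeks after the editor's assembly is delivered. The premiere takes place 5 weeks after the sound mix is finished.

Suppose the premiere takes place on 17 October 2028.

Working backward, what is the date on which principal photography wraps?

The premiere takes place: Oct 17, 2028.
The sound mix is finished: Oct 17, 2028 − 5 weeks = Sep 12, 2028.
Picture lock is reached: Sep 12, 2028 − 1 week = Sep 5, 2028.
The editor's assembly is delivered: Sep 5, 2028 − 8 weeks = Jul 11, 2028.
Principal photography wraps: Jul 11, 2028 − 5 weeks = Jun 6, 2028.

6 June 2028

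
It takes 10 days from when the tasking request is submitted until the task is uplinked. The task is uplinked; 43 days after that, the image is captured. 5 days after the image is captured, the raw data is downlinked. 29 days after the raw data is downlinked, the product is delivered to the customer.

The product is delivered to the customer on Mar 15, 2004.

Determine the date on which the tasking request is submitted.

The product is delivered to the customer: Mar 15, 2004.
The raw data is downlinked: Mar 15, 2004 − 29 days = Feb 15, 2004.
The image is captured: Feb 15, 2004 − 5 days = Feb 10, 2004.
The task is uplinked: Feb 10, 2004 − 43 days = Dec 29, 2003.
The tasking request is submitted: Dec 29, 2003 − 10 days = Dec 19, 2003.

Dec 19, 2003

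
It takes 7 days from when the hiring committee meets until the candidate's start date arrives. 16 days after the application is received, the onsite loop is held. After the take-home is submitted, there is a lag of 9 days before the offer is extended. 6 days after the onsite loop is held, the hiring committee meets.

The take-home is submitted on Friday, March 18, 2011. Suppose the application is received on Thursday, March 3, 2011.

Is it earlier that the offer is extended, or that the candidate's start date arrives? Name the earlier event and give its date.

The take-home is submitted: Mar 18, 2011.
The offer is extended: Mar 18, 2011 + 9 days = Mar 27, 2011.
The application is received: Mar 3, 2011.
The onsite loop is held: Mar 3, 2011 + 16 days = Mar 19, 2011.
The hiring committee meets: Mar 19, 2011 + 6 days = Mar 25, 2011.
The candidate's start date arrives: Mar 25, 2011 + 7 days = Apr 1, 2011.
Comparing: the offer is extended on Mar 27, 2011 vs the candidate's start date arrives on Apr 1, 2011. Earlier: the offer is extended.

The offer is extended — Sunday, March 27, 2011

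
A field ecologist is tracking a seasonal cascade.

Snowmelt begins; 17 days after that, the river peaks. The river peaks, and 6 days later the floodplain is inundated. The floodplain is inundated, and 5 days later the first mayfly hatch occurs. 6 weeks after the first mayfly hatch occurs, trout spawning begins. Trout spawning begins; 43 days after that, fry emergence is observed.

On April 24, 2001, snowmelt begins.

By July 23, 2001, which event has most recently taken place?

Trout spawning begins

Snowmelt begins: Apr 24, 2001.
The river peaks: Apr 24, 2001 + 17 days = May 11, 2001.
The floodplain is inundated: May 11, 2001 + 6 days = May 17, 2001.
The first mayfly hatch occurs: May 17, 2001 + 5 days = May 22, 2001.
Trout spawning begins: May 22, 2001 + 6 weeks = Jul 3, 2001.
Fry emergence is observed: Jul 3, 2001 + 43 days = Aug 15, 2001.
Jul 23, 2001 falls between when trout spawning begins (Jul 3, 2001) and when fry emergence is observed (Aug 15, 2001).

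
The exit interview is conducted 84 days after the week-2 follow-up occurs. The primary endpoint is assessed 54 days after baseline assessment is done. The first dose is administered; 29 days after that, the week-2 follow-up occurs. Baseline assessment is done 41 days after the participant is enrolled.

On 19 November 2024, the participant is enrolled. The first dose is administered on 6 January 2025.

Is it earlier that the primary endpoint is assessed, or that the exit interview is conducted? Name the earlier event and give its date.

The participant is enrolled: Nov 19, 2024.
Baseline assessment is done: Nov 19, 2024 + 41 days = Dec 30, 2024.
The primary endpoint is assessed: Dec 30, 2024 + 54 days = Feb 22, 2025.
The first dose is administered: Jan 6, 2025.
The week-2 follow-up occurs: Jan 6, 2025 + 29 days = Feb 4, 2025.
The exit interview is conducted: Feb 4, 2025 + 84 days = Apr 29, 2025.
Comparing: the primary endpoint is assessed on Feb 22, 2025 vs the exit interview is conducted on Apr 29, 2025. Earlier: the primary endpoint is assessed.

The primary endpoint is assessed — 22 February 2025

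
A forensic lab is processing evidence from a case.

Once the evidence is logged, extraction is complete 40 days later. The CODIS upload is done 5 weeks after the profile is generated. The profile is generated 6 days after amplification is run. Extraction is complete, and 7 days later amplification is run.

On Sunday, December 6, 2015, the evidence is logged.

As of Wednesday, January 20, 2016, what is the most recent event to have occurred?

Extraction is complete

The evidence is logged: Dec 6, 2015.
Extraction is complete: Dec 6, 2015 + 40 days = Jan 15, 2016.
Amplification is run: Jan 15, 2016 + 7 days = Jan 22, 2016.
The profile is generated: Jan 22, 2016 + 6 days = Jan 28, 2016.
The CODIS upload is done: Jan 28, 2016 + 5 weeks = Mar 3, 2016.
Jan 20, 2016 falls between when extraction is complete (Jan 15, 2016) and when amplification is run (Jan 22, 2016).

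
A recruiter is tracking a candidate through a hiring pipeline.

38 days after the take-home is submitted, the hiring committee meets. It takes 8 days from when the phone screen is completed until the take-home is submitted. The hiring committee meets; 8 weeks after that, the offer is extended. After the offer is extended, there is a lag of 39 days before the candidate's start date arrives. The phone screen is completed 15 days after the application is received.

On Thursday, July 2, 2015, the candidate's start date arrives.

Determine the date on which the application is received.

The candidate's start date arrives: Jul 2, 2015.
The offer is extended: Jul 2, 2015 − 39 days = May 24, 2015.
The hiring committee meets: May 24, 2015 − 8 weeks = Mar 29, 2015.
The take-home is submitted: Mar 29, 2015 − 38 days = Feb 19, 2015.
The phone screen is completed: Feb 19, 2015 − 8 days = Feb 11, 2015.
The application is received: Feb 11, 2015 − 15 days = Jan 27, 2015.

Tuesday, January 27, 2015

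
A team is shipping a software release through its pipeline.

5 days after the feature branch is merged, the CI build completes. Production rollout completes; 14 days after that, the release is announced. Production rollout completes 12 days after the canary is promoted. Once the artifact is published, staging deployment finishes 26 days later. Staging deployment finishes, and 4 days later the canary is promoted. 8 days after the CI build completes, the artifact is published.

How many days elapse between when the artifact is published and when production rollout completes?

Causal path: the artifact is published → staging deployment finishes → the canary is promoted → production rollout completes.
Total delay along the path: 26 + 4 + 12 = 42 days.

42 days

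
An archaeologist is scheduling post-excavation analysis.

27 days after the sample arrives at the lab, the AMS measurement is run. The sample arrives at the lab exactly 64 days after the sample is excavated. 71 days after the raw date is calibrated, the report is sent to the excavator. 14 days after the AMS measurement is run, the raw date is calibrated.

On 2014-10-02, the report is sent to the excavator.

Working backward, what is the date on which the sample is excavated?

2014-04-09

The report is sent to the excavator: Oct 2, 2014.
The raw date is calibrated: Oct 2, 2014 − 71 days = Jul 23, 2014.
The AMS measurement is run: Jul 23, 2014 − 14 days = Jul 9, 2014.
The sample arrives at the lab: Jul 9, 2014 − 27 days = Jun 12, 2014.
The sample is excavated: Jun 12, 2014 − 64 days = Apr 9, 2014.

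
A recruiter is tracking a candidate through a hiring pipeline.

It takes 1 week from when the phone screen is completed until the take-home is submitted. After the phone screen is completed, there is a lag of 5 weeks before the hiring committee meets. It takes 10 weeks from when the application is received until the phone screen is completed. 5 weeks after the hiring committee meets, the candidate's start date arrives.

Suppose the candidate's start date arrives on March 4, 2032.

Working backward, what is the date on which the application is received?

October 16, 2031

The candidate's start date arrives: Mar 4, 2032.
The hiring committee meets: Mar 4, 2032 − 5 weeks = Jan 29, 2032.
The phone screen is completed: Jan 29, 2032 − 5 weeks = Dec 25, 2031.
The application is received: Dec 25, 2031 − 10 weeks = Oct 16, 2031.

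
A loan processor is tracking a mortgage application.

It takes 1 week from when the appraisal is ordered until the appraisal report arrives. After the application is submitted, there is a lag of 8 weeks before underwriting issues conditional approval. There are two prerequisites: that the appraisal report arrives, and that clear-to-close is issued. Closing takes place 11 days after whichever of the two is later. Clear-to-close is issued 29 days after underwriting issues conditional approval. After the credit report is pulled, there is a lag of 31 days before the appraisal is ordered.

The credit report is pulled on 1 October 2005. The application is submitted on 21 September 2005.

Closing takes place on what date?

26 December 2005

The credit report is pulled: Oct 1, 2005.
The appraisal is ordered: Oct 1, 2005 + 31 days = Nov 1, 2005.
The appraisal report arrives: Nov 1, 2005 + 1 week = Nov 8, 2005.
The application is submitted: Sep 21, 2005.
Underwriting issues conditional approval: Sep 21, 2005 + 8 weeks = Nov 16, 2005.
Clear-to-close is issued: Nov 16, 2005 + 29 days = Dec 15, 2005.
Both prerequisites met — the appraisal report arrives (Nov 8, 2005), clear-to-close is issued (Dec 15, 2005); the later is Dec 15, 2005.
Closing takes place: Dec 15, 2005 + 11 days = Dec 26, 2005.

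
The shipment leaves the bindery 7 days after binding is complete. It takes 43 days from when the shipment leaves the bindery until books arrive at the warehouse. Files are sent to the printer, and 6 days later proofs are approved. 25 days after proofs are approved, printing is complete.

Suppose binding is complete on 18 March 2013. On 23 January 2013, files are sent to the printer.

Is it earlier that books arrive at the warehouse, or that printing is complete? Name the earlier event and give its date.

Printing is complete — 23 February 2013

Binding is complete: Mar 18, 2013.
The shipment leaves the bindery: Mar 18, 2013 + 7 days = Mar 25, 2013.
Books arrive at the warehouse: Mar 25, 2013 + 43 days = May 7, 2013.
Files are sent to the printer: Jan 23, 2013.
Proofs are approved: Jan 23, 2013 + 6 days = Jan 29, 2013.
Printing is complete: Jan 29, 2013 + 25 days = Feb 23, 2013.
Comparing: books arrive at the warehouse on May 7, 2013 vs printing is complete on Feb 23, 2013. Earlier: printing is complete.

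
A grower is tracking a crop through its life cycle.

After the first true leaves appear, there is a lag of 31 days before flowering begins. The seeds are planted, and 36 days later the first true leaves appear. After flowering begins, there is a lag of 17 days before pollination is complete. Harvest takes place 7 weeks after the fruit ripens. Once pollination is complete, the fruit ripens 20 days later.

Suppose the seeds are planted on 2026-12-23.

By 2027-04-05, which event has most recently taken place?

Pollination is complete

The seeds are planted: Dec 23, 2026.
The first true leaves appear: Dec 23, 2026 + 36 days = Jan 28, 2027.
Flowering begins: Jan 28, 2027 + 31 days = Feb 28, 2027.
Pollination is complete: Feb 28, 2027 + 17 days = Mar 17, 2027.
The fruit ripens: Mar 17, 2027 + 20 days = Apr 6, 2027.
Harvest takes place: Apr 6, 2027 + 7 weeks = May 25, 2027.
Apr 5, 2027 falls between when pollination is complete (Mar 17, 2027) and when the fruit ripens (Apr 6, 2027).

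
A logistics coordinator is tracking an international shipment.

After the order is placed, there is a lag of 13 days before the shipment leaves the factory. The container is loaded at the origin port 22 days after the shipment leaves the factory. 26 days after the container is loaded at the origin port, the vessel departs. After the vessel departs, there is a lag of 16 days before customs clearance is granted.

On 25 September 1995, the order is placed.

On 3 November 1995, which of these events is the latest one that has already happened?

The container is loaded at the origin port

The order is placed: Sep 25, 1995.
The shipment leaves the factory: Sep 25, 1995 + 13 days = Oct 8, 1995.
The container is loaded at the origin port: Oct 8, 1995 + 22 days = Oct 30, 1995.
The vessel departs: Oct 30, 1995 + 26 days = Nov 25, 1995.
Customs clearance is granted: Nov 25, 1995 + 16 days = Dec 11, 1995.
Nov 3, 1995 falls between when the container is loaded at the origin port (Oct 30, 1995) and when the vessel departs (Nov 25, 1995).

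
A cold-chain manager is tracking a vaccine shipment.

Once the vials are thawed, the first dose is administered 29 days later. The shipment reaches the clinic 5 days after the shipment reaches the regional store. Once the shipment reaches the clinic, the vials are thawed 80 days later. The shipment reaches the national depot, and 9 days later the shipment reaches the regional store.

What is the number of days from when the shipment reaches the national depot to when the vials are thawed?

Causal path: the shipment reaches the national depot → the shipment reaches the regional store → the shipment reaches the clinic → the vials are thawed.
Total delay along the path: 9 + 5 + 80 = 94 days.

94 days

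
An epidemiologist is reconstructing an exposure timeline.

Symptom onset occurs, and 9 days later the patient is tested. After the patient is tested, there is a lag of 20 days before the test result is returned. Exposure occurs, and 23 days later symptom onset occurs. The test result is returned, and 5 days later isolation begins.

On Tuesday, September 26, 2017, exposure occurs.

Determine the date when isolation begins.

Wednesday, November 22, 2017

Exposure occurs: Sep 26, 2017.
Symptom onset occurs: Sep 26, 2017 + 23 days = Oct 19, 2017.
The patient is tested: Oct 19, 2017 + 9 days = Oct 28, 2017.
The test result is returned: Oct 28, 2017 + 20 days = Nov 17, 2017.
Isolation begins: Nov 17, 2017 + 5 days = Nov 22, 2017.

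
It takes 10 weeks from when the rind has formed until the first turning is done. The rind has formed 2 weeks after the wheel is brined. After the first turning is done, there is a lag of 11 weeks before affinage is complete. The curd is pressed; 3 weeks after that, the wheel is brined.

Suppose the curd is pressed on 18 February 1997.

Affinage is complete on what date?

19 August 1997

The curd is pressed: Feb 18, 1997.
The wheel is brined: Feb 18, 1997 + 3 weeks = Mar 11, 1997.
The rind has formed: Mar 11, 1997 + 2 weeks = Mar 25, 1997.
The first turning is done: Mar 25, 1997 + 10 weeks = Jun 3, 1997.
Affinage is complete: Jun 3, 1997 + 11 weeks = Aug 19, 1997.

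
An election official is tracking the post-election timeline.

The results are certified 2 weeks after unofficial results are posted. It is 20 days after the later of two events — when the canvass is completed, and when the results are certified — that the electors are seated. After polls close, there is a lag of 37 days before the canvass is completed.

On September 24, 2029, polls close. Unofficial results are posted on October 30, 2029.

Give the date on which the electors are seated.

December 3, 2029

Polls close: Sep 24, 2029.
The canvass is completed: Sep 24, 2029 + 37 days = Oct 31, 2029.
Unofficial results are posted: Oct 30, 2029.
The results are certified: Oct 30, 2029 + 2 weeks = Nov 13, 2029.
Both prerequisites met — the canvass is completed (Oct 31, 2029), the results are certified (Nov 13, 2029); the later is Nov 13, 2029.
The electors are seated: Nov 13, 2029 + 20 days = Dec 3, 2029.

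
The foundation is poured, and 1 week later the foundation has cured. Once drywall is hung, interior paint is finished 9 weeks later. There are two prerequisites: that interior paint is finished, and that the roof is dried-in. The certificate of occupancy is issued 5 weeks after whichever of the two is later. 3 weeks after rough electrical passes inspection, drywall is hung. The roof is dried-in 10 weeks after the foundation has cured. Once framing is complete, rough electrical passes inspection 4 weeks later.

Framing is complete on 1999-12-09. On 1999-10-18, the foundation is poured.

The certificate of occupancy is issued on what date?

2000-05-04

Framing is complete: Dec 9, 1999.
Rough electrical passes inspection: Dec 9, 1999 + 4 weeks = Jan 6, 2000.
Drywall is hung: Jan 6, 2000 + 3 weeks = Jan 27, 2000.
Interior paint is finished: Jan 27, 2000 + 9 weeks = Mar 30, 2000.
The foundation is poured: Oct 18, 1999.
The foundation has cured: Oct 18, 1999 + 1 week = Oct 25, 1999.
The roof is dried-in: Oct 25, 1999 + 10 weeks = Jan 3, 2000.
Both prerequisites met — interior paint is finished (Mar 30, 2000), the roof is dried-in (Jan 3, 2000); the later is Mar 30, 2000.
The certificate of occupancy is issued: Mar 30, 2000 + 5 weeks = May 4, 2000.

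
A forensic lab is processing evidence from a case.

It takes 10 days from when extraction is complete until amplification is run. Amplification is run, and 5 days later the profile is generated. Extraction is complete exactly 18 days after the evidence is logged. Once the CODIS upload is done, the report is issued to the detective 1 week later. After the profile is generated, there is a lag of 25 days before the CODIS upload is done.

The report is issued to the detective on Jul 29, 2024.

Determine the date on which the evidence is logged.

The report is issued to the detective: Jul 29, 2024.
The CODIS upload is done: Jul 29, 2024 − 1 week = Jul 22, 2024.
The profile is generated: Jul 22, 2024 − 25 days = Jun 27, 2024.
Amplification is run: Jun 27, 2024 − 5 days = Jun 22, 2024.
Extraction is complete: Jun 22, 2024 − 10 days = Jun 12, 2024.
The evidence is logged: Jun 12, 2024 − 18 days = May 25, 2024.

May 25, 2024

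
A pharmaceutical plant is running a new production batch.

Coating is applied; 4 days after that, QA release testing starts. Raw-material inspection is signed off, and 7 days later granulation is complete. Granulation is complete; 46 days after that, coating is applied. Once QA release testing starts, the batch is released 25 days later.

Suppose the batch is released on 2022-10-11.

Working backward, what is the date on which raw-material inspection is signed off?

2022-07-21

The batch is released: Oct 11, 2022.
QA release testing starts: Oct 11, 2022 − 25 days = Sep 16, 2022.
Coating is applied: Sep 16, 2022 − 4 days = Sep 12, 2022.
Granulation is complete: Sep 12, 2022 − 46 days = Jul 28, 2022.
Raw-material inspection is signed off: Jul 28, 2022 − 7 days = Jul 21, 2022.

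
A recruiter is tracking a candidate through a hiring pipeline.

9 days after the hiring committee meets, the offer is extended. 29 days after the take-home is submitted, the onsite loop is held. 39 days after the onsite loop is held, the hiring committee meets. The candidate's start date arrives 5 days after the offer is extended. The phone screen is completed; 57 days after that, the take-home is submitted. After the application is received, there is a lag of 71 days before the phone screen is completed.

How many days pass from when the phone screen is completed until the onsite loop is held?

86 days

Causal path: the phone screen is completed → the take-home is submitted → the onsite loop is held.
Total delay along the path: 57 + 29 = 86 days.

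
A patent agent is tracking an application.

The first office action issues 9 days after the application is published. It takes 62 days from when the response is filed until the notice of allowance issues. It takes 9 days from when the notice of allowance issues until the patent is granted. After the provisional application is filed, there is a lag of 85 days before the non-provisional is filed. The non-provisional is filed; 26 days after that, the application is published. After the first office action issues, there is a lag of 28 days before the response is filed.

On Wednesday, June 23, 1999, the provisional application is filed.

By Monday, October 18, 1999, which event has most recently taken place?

The application is published

The provisional application is filed: Jun 23, 1999.
The non-provisional is filed: Jun 23, 1999 + 85 days = Sep 16, 1999.
The application is published: Sep 16, 1999 + 26 days = Oct 12, 1999.
The first office action issues: Oct 12, 1999 + 9 days = Oct 21, 1999.
The response is filed: Oct 21, 1999 + 28 days = Nov 18, 1999.
The notice of allowance issues: Nov 18, 1999 + 62 days = Jan 19, 2000.
The patent is granted: Jan 19, 2000 + 9 days = Jan 28, 2000.
Oct 18, 1999 falls between when the application is published (Oct 12, 1999) and when the first office action issues (Oct 21, 1999).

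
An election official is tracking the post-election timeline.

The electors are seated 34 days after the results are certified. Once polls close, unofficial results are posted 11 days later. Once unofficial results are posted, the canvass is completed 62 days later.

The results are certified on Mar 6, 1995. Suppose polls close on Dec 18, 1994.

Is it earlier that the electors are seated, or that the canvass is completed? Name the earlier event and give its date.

The canvass is completed — Mar 1, 1995

The results are certified: Mar 6, 1995.
The electors are seated: Mar 6, 1995 + 34 days = Apr 9, 1995.
Polls close: Dec 18, 1994.
Unofficial results are posted: Dec 18, 1994 + 11 days = Dec 29, 1994.
The canvass is completed: Dec 29, 1994 + 62 days = Mar 1, 1995.
Comparing: the electors are seated on Apr 9, 1995 vs the canvass is completed on Mar 1, 1995. Earlier: the canvass is completed.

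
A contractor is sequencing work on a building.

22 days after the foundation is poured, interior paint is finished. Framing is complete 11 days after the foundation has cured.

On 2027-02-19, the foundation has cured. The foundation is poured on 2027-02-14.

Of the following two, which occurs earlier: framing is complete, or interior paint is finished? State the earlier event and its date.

Framing is complete — 2027-03-02

The foundation has cured: Feb 19, 2027.
Framing is complete: Feb 19, 2027 + 11 days = Mar 2, 2027.
The foundation is poured: Feb 14, 2027.
Interior paint is finished: Feb 14, 2027 + 22 days = Mar 8, 2027.
Comparing: framing is complete on Mar 2, 2027 vs interior paint is finished on Mar 8, 2027. Earlier: framing is complete.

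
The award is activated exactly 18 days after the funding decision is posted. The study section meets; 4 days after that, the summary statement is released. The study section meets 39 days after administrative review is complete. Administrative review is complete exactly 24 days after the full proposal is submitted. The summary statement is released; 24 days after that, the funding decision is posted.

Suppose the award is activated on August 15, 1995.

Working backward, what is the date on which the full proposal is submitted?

April 28, 1995

The award is activated: Aug 15, 1995.
The funding decision is posted: Aug 15, 1995 − 18 days = Jul 28, 1995.
The summary statement is released: Jul 28, 1995 − 24 days = Jul 4, 1995.
The study section meets: Jul 4, 1995 − 4 days = Jun 30, 1995.
Administrative review is complete: Jun 30, 1995 − 39 days = May 22, 1995.
The full proposal is submitted: May 22, 1995 − 24 days = Apr 28, 1995.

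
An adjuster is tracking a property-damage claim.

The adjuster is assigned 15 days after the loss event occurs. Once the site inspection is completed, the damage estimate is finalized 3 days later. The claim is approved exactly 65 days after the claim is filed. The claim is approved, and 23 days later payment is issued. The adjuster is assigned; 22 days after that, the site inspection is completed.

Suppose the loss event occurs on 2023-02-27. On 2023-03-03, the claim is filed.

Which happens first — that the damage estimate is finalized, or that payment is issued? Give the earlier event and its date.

The damage estimate is finalized — 2023-04-08

The loss event occurs: Feb 27, 2023.
The adjuster is assigned: Feb 27, 2023 + 15 days = Mar 14, 2023.
The site inspection is completed: Mar 14, 2023 + 22 days = Apr 5, 2023.
The damage estimate is finalized: Apr 5, 2023 + 3 days = Apr 8, 2023.
The claim is filed: Mar 3, 2023.
The claim is approved: Mar 3, 2023 + 65 days = May 7, 2023.
Payment is issued: May 7, 2023 + 23 days = May 30, 2023.
Comparing: the damage estimate is finalized on Apr 8, 2023 vs payment is issued on May 30, 2023. Earlier: the damage estimate is finalized.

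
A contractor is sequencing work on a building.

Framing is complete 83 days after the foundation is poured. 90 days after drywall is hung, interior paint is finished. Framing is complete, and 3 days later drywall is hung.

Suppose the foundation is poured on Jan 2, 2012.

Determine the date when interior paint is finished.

Jun 26, 2012

The foundation is poured: Jan 2, 2012.
Framing is complete: Jan 2, 2012 + 83 days = Mar 25, 2012.
Drywall is hung: Mar 25, 2012 + 3 days = Mar 28, 2012.
Interior paint is finished: Mar 28, 2012 + 90 days = Jun 26, 2012.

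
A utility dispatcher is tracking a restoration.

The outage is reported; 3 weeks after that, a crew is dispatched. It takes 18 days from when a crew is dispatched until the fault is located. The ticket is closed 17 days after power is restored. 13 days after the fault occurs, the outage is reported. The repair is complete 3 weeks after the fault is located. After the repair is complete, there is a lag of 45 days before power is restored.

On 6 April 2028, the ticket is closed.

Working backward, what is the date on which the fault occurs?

23 November 2027

The ticket is closed: Apr 6, 2028.
Power is restored: Apr 6, 2028 − 17 days = Mar 20, 2028.
The repair is complete: Mar 20, 2028 − 45 days = Feb 4, 2028.
The fault is located: Feb 4, 2028 − 3 weeks = Jan 14, 2028.
A crew is dispatched: Jan 14, 2028 − 18 days = Dec 27, 2027.
The outage is reported: Dec 27, 2027 − 3 weeks = Dec 6, 2027.
The fault occurs: Dec 6, 2027 − 13 days = Nov 23, 2027.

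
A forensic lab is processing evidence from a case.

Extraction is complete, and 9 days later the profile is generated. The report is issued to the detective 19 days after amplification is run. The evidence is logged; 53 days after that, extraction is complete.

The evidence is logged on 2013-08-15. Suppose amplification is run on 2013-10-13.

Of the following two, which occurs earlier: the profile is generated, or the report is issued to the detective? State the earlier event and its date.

The profile is generated — 2013-10-16

The evidence is logged: Aug 15, 2013.
Extraction is complete: Aug 15, 2013 + 53 days = Oct 7, 2013.
The profile is generated: Oct 7, 2013 + 9 days = Oct 16, 2013.
Amplification is run: Oct 13, 2013.
The report is issued to the detective: Oct 13, 2013 + 19 days = Nov 1, 2013.
Comparing: the profile is generated on Oct 16, 2013 vs the report is issued to the detective on Nov 1, 2013. Earlier: the profile is generated.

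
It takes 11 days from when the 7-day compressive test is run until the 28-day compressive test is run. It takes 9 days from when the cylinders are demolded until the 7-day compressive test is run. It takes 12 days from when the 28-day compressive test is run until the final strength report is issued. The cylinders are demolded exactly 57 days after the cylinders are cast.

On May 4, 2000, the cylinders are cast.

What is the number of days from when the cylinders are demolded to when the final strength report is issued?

32 days

Causal path: the cylinders are demolded → the 7-day compressive test is run → the 28-day compressive test is run → the final strength report is issued.
Total delay along the path: 9 + 11 + 12 = 32 days.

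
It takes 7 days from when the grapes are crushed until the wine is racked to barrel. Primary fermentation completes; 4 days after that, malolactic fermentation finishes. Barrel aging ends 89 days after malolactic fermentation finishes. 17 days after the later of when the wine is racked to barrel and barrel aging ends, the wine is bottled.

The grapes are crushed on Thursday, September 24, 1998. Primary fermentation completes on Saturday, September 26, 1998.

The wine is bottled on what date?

Thursday, January 14, 1999

The grapes are crushed: Sep 24, 1998.
The wine is racked to barrel: Sep 24, 1998 + 7 days = Oct 1, 1998.
Primary fermentation completes: Sep 26, 1998.
Malolactic fermentation finishes: Sep 26, 1998 + 4 days = Sep 30, 1998.
Barrel aging ends: Sep 30, 1998 + 89 days = Dec 28, 1998.
Both prerequisites met — the wine is racked to barrel (Oct 1, 1998), barrel aging ends (Dec 28, 1998); the later is Dec 28, 1998.
The wine is bottled: Dec 28, 1998 + 17 days = Jan 14, 1999.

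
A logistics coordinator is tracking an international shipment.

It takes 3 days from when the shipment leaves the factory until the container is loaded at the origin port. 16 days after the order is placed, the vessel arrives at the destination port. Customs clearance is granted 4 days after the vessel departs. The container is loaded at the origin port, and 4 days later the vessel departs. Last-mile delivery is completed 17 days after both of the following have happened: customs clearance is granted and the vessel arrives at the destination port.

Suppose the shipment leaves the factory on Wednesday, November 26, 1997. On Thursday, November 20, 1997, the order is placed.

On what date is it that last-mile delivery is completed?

The shipment leaves the factory: Nov 26, 1997.
The container is loaded at the origin port: Nov 26, 1997 + 3 days = Nov 29, 1997.
The vessel departs: Nov 29, 1997 + 4 days = Dec 3, 1997.
Customs clearance is granted: Dec 3, 1997 + 4 days = Dec 7, 1997.
The order is placed: Nov 20, 1997.
The vessel arrives at the destination port: Nov 20, 1997 + 16 days = Dec 6, 1997.
Both prerequisites met — customs clearance is granted (Dec 7, 1997), the vessel arrives at the destination port (Dec 6, 1997); the later is Dec 7, 1997.
Last-mile delivery is completed: Dec 7, 1997 + 17 days = Dec 24, 1997.

Wednesday, December 24, 1997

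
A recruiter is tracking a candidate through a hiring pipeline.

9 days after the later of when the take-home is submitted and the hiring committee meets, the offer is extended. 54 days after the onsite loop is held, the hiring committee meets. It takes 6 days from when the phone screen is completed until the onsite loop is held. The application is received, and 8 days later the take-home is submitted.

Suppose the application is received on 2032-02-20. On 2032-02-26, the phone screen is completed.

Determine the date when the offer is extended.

2032-05-05

The application is received: Feb 20, 2032.
The take-home is submitted: Feb 20, 2032 + 8 days = Feb 28, 2032.
The phone screen is completed: Feb 26, 2032.
The onsite loop is held: Feb 26, 2032 + 6 days = Mar 3, 2032.
The hiring committee meets: Mar 3, 2032 + 54 days = Apr 26, 2032.
Both prerequisites met — the take-home is submitted (Feb 28, 2032), the hiring committee meets (Apr 26, 2032); the later is Apr 26, 2032.
The offer is extended: Apr 26, 2032 + 9 days = May 5, 2032.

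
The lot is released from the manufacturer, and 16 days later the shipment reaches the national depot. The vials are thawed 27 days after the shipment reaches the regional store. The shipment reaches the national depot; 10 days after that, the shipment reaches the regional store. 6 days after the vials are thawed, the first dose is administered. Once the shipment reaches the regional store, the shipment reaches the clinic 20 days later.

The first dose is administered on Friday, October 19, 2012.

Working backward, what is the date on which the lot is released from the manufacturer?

The first dose is administered: Oct 19, 2012.
The vials are thawed: Oct 19, 2012 − 6 days = Oct 13, 2012.
The shipment reaches the regional store: Oct 13, 2012 − 27 days = Sep 16, 2012.
The shipment reaches the national depot: Sep 16, 2012 − 10 days = Sep 6, 2012.
The lot is released from the manufacturer: Sep 6, 2012 − 16 days = Aug 21, 2012.

Tuesday, August 21, 2012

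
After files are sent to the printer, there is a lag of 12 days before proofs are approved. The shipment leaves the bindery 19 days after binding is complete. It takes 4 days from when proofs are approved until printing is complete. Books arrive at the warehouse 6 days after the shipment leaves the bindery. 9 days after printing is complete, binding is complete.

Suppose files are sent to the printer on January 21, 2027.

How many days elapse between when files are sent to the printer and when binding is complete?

Causal path: files are sent to the printer → proofs are approved → printing is complete → binding is complete.
Total delay along the path: 12 + 4 + 9 = 25 days.

25 days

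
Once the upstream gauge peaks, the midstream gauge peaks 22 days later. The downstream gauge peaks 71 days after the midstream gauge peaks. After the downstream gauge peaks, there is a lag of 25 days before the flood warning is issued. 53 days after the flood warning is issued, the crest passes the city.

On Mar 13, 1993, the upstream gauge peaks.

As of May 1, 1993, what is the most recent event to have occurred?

The upstream gauge peaks: Mar 13, 1993.
The midstream gauge peaks: Mar 13, 1993 + 22 days = Apr 4, 1993.
The downstream gauge peaks: Apr 4, 1993 + 71 days = Jun 14, 1993.
The flood warning is issued: Jun 14, 1993 + 25 days = Jul 9, 1993.
The crest passes the city: Jul 9, 1993 + 53 days = Aug 31, 1993.
May 1, 1993 falls between when the midstream gauge peaks (Apr 4, 1993) and when the downstream gauge peaks (Jun 14, 1993).

The midstream gauge peaks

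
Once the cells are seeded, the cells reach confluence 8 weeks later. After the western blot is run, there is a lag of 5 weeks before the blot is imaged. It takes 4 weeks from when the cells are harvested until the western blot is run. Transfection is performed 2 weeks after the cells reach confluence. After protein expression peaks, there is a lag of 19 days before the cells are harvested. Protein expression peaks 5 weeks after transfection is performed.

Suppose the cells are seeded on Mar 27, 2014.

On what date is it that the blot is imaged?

Sep 30, 2014

The cells are seeded: Mar 27, 2014.
The cells reach confluence: Mar 27, 2014 + 8 weeks = May 22, 2014.
Transfection is performed: May 22, 2014 + 2 weeks = Jun 5, 2014.
Protein expression peaks: Jun 5, 2014 + 5 weeks = Jul 10, 2014.
The cells are harvested: Jul 10, 2014 + 19 days = Jul 29, 2014.
The western blot is run: Jul 29, 2014 + 4 weeks = Aug 26, 2014.
The blot is imaged: Aug 26, 2014 + 5 weeks = Sep 30, 2014.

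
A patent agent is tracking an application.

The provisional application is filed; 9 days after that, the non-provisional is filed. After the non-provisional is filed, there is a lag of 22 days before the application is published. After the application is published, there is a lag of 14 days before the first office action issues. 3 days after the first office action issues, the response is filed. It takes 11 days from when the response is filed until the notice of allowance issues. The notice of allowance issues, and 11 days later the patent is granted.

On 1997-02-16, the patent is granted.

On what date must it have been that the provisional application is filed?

1996-12-08

The patent is granted: Feb 16, 1997.
The notice of allowance issues: Feb 16, 1997 − 11 days = Feb 5, 1997.
The response is filed: Feb 5, 1997 − 11 days = Jan 25, 1997.
The first office action issues: Jan 25, 1997 − 3 days = Jan 22, 1997.
The application is published: Jan 22, 1997 − 14 days = Jan 8, 1997.
The non-provisional is filed: Jan 8, 1997 − 22 days = Dec 17, 1996.
The provisional application is filed: Dec 17, 1996 − 9 days = Dec 8, 1996.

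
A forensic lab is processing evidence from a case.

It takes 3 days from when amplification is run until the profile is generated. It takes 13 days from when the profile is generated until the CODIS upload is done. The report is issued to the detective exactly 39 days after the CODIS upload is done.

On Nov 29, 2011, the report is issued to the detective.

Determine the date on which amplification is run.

Oct 5, 2011

The report is issued to the detective: Nov 29, 2011.
The CODIS upload is done: Nov 29, 2011 − 39 days = Oct 21, 2011.
The profile is generated: Oct 21, 2011 − 13 days = Oct 8, 2011.
Amplification is run: Oct 8, 2011 − 3 days = Oct 5, 2011.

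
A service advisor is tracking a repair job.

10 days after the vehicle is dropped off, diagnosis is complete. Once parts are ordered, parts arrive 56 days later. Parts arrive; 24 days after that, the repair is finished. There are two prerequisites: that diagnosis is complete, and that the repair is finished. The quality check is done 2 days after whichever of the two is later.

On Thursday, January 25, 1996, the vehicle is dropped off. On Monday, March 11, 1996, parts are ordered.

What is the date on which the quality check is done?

Saturday, June 1, 1996

The vehicle is dropped off: Jan 25, 1996.
Diagnosis is complete: Jan 25, 1996 + 10 days = Feb 4, 1996.
Parts are ordered: Mar 11, 1996.
Parts arrive: Mar 11, 1996 + 56 days = May 6, 1996.
The repair is finished: May 6, 1996 + 24 days = May 30, 1996.
Both prerequisites met — diagnosis is complete (Feb 4, 1996), the repair is finished (May 30, 1996); the later is May 30, 1996.
The quality check is done: May 30, 1996 + 2 days = Jun 1, 1996.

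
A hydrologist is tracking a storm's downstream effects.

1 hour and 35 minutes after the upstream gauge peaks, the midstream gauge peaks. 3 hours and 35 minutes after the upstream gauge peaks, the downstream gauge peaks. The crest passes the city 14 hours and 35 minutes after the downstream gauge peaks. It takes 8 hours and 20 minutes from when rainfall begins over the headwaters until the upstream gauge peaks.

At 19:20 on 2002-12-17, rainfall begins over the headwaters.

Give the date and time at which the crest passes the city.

Rainfall begins over the headwaters: 19:20 Dec 17, 2002.
The upstream gauge peaks: 19:20 Dec 17, 2002 + 8h20m = 03:40 Dec 18, 2002.
The downstream gauge peaks: 03:40 Dec 18, 2002 + 3h35m = 07:15 Dec 18, 2002.
The crest passes the city: 07:15 Dec 18, 2002 + 14h35m = 21:50 Dec 18, 2002.

21:50 on 2002-12-18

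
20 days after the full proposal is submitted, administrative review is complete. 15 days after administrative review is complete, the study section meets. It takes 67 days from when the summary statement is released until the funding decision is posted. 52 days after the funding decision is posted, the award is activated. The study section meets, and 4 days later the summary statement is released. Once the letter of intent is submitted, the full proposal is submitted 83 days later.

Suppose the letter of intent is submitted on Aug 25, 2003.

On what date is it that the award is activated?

The letter of intent is submitted: Aug 25, 2003.
The full proposal is submitted: Aug 25, 2003 + 83 days = Nov 16, 2003.
Administrative review is complete: Nov 16, 2003 + 20 days = Dec 6, 2003.
The study section meets: Dec 6, 2003 + 15 days = Dec 21, 2003.
The summary statement is released: Dec 21, 2003 + 4 days = Dec 25, 2003.
The funding decision is posted: Dec 25, 2003 + 67 days = Mar 1, 2004.
The award is activated: Mar 1, 2004 + 52 days = Apr 22, 2004.

Apr 22, 2004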